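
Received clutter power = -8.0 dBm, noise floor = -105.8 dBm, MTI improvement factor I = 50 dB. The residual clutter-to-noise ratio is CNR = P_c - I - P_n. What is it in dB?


CNR = -8.0 - 50 - (-105.8) = 47.8 dB

47.8 dB


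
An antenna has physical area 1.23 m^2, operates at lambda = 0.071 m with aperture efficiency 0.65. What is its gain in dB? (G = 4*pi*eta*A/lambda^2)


G_linear = 4*pi*0.65*1.23/0.071^2 = 1993.02
G_dB = 10*log10(1993.02) = 33.0 dB

33.0 dB


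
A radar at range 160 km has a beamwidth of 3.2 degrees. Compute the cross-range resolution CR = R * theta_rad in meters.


BW_rad = 0.055850536
CR = 160000 * 0.055850536 = 8936.1 m

8936.1 m


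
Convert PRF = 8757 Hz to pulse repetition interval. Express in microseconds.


PRI = 1/8757 = 0.0001141944 s = 114.2 us

114.2 us


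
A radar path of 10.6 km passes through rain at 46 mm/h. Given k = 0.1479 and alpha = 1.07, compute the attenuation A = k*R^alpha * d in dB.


gamma = 0.1479 * 46^1.07 = 8.894449 dB/km
A = 8.894449 * 10.6 = 94.28 dB

94.28 dB


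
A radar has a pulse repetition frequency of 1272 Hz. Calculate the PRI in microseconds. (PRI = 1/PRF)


PRI = 1/1272 = 0.0007861635 s = 786.2 us

786.2 us


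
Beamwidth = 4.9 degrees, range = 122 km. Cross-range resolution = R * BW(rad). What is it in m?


BW_rad = 0.085521133
CR = 122000 * 0.085521133 = 10433.6 m

10433.6 m


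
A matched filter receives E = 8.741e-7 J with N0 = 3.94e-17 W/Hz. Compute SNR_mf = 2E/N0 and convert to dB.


SNR_lin = 2 * 8.741e-7 / 3.94e-17 = 4.437e10
SNR_dB = 10*log10(4.437e10) = 106.5 dB

106.5 dB


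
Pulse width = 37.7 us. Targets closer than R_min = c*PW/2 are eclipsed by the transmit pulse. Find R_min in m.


R_min = 3e8 * 37.7e-6 / 2 = 5655.0 m

5655.0 m


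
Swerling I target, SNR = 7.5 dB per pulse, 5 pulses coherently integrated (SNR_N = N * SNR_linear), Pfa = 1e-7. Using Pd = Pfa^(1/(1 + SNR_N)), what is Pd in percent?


SNR_lin = 10^(7.5/10) = 5.62341
SNR_N = 5 * 5.62341 = 28.11705
1/(1 + SNR_N) = 1/29.11705 = 0.0343441
Pd = (1e-7)^0.0343441 = 0.5749
Pd = 57.5%

57.5%


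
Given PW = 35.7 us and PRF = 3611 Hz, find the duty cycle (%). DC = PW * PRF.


DC = 35.7e-6 * 3611 * 100 = 12.89%

12.89%


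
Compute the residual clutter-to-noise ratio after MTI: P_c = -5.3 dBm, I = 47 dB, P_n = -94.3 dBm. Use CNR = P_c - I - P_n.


CNR = -5.3 - 47 - (-94.3) = 42.0 dB

42.0 dB


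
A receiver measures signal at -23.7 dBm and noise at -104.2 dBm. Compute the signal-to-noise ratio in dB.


SNR = -23.7 - (-104.2) = 80.5 dB

80.5 dB


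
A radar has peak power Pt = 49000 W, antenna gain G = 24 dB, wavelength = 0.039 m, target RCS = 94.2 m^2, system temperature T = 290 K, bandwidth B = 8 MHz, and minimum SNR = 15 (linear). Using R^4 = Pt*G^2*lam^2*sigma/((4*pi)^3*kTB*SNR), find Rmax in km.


G_lin = 10^(24/10) = 251.188643
R^4 = 49000 * 251.188643^2 * 0.039^2 * 94.2 / ((4*pi)^3 * 1.38e-23 * 290 * 8000000.0 * 15)
R^4 = 4.64824e17 m^4
R_max = (4.64824e17)^(1/4) = 26110.9 m = 26.1 km

26.1 km


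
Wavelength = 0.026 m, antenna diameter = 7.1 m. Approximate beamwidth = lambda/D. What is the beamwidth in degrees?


BW_rad = 0.026 / 7.1 = 0.003662
BW_deg = 0.21 degrees

0.21 degrees


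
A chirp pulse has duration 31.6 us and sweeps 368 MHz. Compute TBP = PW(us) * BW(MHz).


TBP = 31.6 * 368 = 11628.8

11628.8


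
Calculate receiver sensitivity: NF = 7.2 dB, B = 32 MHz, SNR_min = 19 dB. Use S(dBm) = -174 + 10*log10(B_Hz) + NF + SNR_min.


10*log10(32000000.0) = 75.05
S = -174 + 75.05 + 7.2 + 19 = -72.7 dBm

-72.7 dBm


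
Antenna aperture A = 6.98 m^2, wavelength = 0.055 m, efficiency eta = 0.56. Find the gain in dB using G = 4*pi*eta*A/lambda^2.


G_linear = 4*pi*0.56*6.98/0.055^2 = 16237.83
G_dB = 10*log10(16237.83) = 42.1 dB

42.1 dB


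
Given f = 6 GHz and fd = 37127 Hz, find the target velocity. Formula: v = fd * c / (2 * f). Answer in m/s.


v = 37127 * 3e8 / (2 * 6000000000.0) = 928.2 m/s

928.2 m/s


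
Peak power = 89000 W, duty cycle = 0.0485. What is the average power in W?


P_avg = 89000 * 0.0485 = 4316.5 W

4316.5 W


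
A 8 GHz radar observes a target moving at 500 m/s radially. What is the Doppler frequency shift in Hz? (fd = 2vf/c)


fd = 2 * 500 * 8000000000.0 / 3e8 = 26666.7 Hz

26666.7 Hz


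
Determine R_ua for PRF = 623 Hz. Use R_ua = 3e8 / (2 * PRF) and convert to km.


R_ua = 3e8 / (2 * 623) = 240770.5 m = 240.8 km

240.8 km


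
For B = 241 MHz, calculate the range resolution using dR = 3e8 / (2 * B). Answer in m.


dR = 3e8 / (2 * 241000000.0) = 0.62 m

0.62 m


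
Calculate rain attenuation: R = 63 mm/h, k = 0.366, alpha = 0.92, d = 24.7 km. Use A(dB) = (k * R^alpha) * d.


gamma = 0.366 * 63^0.92 = 16.552911 dB/km
A = 16.552911 * 24.7 = 408.86 dB

408.86 dB


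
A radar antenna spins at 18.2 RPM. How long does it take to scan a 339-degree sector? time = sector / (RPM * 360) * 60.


t = 339 / (18.2 * 360) * 60 = 3.1 s

3.1 s


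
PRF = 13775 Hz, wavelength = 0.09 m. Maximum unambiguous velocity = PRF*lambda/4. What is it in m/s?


V_ua = 13775 * 0.09 / 4 = 309.9 m/s

309.9 m/s


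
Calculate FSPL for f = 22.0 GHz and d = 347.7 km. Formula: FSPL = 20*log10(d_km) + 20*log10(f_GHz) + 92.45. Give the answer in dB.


20*log10(347.7) = 50.82
20*log10(22.0) = 26.85
FSPL = 170.1 dB

170.1 dB


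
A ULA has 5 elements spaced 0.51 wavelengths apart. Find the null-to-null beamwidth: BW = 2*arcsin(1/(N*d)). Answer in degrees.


1/(N*d) = 1/(5*0.51) = 0.392157
BW = 2*arcsin(0.392157) = 46.2 degrees

46.2 degrees


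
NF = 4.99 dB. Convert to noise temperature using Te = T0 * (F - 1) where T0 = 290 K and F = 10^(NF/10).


NF_lin = 10^(4.99/10) = 3.155005
Te = 290 * (3.155005 - 1) = 625.0 K

625.0 K


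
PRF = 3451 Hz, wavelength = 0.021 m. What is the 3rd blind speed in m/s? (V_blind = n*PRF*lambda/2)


V_blind = 3 * 3451 * 0.021 / 2 = 108.7 m/s

108.7 m/s


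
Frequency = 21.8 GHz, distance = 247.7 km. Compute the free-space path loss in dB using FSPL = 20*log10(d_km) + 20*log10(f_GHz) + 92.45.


20*log10(247.7) = 47.88
20*log10(21.8) = 26.77
FSPL = 167.1 dB

167.1 dB


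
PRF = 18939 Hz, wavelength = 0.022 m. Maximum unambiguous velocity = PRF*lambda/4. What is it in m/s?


V_ua = 18939 * 0.022 / 4 = 104.2 m/s

104.2 m/s


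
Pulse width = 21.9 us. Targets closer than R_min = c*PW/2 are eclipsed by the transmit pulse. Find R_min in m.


R_min = 3e8 * 21.9e-6 / 2 = 3285.0 m

3285.0 m


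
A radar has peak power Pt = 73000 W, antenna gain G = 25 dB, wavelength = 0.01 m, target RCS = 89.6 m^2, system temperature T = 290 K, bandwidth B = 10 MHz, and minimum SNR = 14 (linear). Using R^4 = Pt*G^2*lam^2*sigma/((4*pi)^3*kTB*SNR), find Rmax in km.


G_lin = 10^(25/10) = 316.227766
R^4 = 73000 * 316.227766^2 * 0.01^2 * 89.6 / ((4*pi)^3 * 1.38e-23 * 290 * 10000000.0 * 14)
R^4 = 5.88296e16 m^4
R_max = (5.88296e16)^(1/4) = 15574.0 m = 15.6 km

15.6 km


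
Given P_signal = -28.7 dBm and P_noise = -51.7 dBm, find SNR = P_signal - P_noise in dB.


SNR = -28.7 - (-51.7) = 23.0 dB

23.0 dB


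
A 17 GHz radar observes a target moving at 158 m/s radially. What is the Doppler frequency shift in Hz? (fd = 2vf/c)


fd = 2 * 158 * 17000000000.0 / 3e8 = 17906.7 Hz

17906.7 Hz


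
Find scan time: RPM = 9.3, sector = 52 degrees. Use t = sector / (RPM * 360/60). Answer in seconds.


t = 52 / (9.3 * 360) * 60 = 0.93 s

0.93 s


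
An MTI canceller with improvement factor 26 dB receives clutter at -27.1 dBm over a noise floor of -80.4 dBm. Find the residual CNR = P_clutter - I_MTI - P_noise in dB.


CNR = -27.1 - 26 - (-80.4) = 27.3 dB

27.3 dB


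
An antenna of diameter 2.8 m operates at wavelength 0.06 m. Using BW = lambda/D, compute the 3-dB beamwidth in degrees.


BW_rad = 0.06 / 2.8 = 0.021429
BW_deg = 1.23 degrees

1.23 degrees


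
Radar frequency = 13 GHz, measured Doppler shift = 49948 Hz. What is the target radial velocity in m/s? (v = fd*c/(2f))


v = 49948 * 3e8 / (2 * 13000000000.0) = 576.3 m/s

576.3 m/s


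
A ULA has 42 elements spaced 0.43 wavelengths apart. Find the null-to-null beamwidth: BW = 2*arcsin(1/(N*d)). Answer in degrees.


1/(N*d) = 1/(42*0.43) = 0.055371
BW = 2*arcsin(0.055371) = 6.3 degrees

6.3 degrees


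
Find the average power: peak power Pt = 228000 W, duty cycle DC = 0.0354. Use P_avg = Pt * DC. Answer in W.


P_avg = 228000 * 0.0354 = 8071.2 W

8071.2 W


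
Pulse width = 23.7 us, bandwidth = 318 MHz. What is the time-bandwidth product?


TBP = 23.7 * 318 = 7536.6

7536.6


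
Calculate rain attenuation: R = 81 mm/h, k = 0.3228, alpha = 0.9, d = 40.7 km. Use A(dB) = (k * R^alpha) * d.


gamma = 0.3228 * 81^0.9 = 16.848841 dB/km
A = 16.848841 * 40.7 = 685.75 dB

685.75 dB


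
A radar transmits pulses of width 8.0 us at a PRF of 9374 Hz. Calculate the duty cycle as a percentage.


DC = 8.0e-6 * 9374 * 100 = 7.5%

7.5%


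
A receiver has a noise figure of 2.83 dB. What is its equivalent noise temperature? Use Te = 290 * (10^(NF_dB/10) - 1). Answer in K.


NF_lin = 10^(2.83/10) = 1.918669
Te = 290 * (1.918669 - 1) = 266.4 K

266.4 K


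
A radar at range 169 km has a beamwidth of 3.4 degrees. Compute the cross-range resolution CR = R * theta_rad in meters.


BW_rad = 0.059341195
CR = 169000 * 0.059341195 = 10028.7 m

10028.7 m


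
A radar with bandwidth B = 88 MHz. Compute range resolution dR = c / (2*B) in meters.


dR = 3e8 / (2 * 88000000.0) = 1.7 m

1.7 m


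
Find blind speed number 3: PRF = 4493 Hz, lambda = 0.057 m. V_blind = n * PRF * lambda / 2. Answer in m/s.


V_blind = 3 * 4493 * 0.057 / 2 = 384.2 m/s

384.2 m/s


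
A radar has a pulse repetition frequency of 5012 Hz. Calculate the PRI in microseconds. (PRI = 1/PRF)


PRI = 1/5012 = 0.0001995211 s = 199.5 us

199.5 us


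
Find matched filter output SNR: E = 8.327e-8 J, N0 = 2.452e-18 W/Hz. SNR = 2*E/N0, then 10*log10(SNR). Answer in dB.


SNR_lin = 2 * 8.327e-8 / 2.452e-18 = 6.792e10
SNR_dB = 10*log10(6.792e10) = 108.3 dB

108.3 dB


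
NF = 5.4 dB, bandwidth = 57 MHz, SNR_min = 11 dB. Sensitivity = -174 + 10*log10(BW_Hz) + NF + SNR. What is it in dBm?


10*log10(57000000.0) = 77.56
S = -174 + 77.56 + 5.4 + 11 = -80.0 dBm

-80.0 dBm


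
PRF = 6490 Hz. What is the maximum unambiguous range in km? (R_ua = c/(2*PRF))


R_ua = 3e8 / (2 * 6490) = 23112.5 m = 23.1 km

23.1 km


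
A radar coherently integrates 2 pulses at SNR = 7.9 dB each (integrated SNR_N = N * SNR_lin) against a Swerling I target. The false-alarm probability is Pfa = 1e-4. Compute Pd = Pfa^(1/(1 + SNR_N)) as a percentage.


SNR_lin = 10^(7.9/10) = 6.16595
SNR_N = 2 * 6.16595 = 12.3319
1/(1 + SNR_N) = 1/13.3319 = 0.0750081
Pd = (1e-4)^0.0750081 = 0.50115
Pd = 50.1%

50.1%


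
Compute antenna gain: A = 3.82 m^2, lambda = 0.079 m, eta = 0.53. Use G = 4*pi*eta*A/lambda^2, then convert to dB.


G_linear = 4*pi*0.53*3.82/0.079^2 = 4076.57
G_dB = 10*log10(4076.57) = 36.1 dB

36.1 dB


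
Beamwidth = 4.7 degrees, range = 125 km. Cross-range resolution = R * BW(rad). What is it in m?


BW_rad = 0.082030475
CR = 125000 * 0.082030475 = 10253.8 m

10253.8 m


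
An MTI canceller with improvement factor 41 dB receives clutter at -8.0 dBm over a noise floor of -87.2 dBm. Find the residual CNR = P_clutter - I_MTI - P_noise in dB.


CNR = -8.0 - 41 - (-87.2) = 38.2 dB

38.2 dB


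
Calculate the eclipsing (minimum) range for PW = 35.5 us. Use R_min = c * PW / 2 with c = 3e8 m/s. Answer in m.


R_min = 3e8 * 35.5e-6 / 2 = 5325.0 m

5325.0 m


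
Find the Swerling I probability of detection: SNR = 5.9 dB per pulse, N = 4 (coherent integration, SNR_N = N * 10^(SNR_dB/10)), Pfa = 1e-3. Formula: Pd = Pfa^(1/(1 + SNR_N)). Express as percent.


SNR_lin = 10^(5.9/10) = 3.89045
SNR_N = 4 * 3.89045 = 15.5618
1/(1 + SNR_N) = 1/16.5618 = 0.0603799
Pd = (1e-3)^0.0603799 = 0.65896
Pd = 65.9%

65.9%


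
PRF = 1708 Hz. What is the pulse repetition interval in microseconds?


PRI = 1/1708 = 0.0005854801 s = 585.5 us

585.5 us


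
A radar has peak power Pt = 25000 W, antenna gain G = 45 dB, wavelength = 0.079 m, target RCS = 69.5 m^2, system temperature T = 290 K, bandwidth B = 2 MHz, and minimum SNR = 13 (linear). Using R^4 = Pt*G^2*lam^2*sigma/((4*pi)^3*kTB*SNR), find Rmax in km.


G_lin = 10^(45/10) = 31622.776602
R^4 = 25000 * 31622.776602^2 * 0.079^2 * 69.5 / ((4*pi)^3 * 1.38e-23 * 290 * 2000000.0 * 13)
R^4 = 5.25169e22 m^4
R_max = (5.25169e22)^(1/4) = 478712.5 m = 478.7 km

478.7 km


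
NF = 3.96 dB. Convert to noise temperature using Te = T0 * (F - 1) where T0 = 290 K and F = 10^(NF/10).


NF_lin = 10^(3.96/10) = 2.488857
Te = 290 * (2.488857 - 1) = 431.8 K

431.8 K


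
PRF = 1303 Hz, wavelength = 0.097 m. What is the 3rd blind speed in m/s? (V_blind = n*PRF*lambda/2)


V_blind = 3 * 1303 * 0.097 / 2 = 189.6 m/s

189.6 m/s


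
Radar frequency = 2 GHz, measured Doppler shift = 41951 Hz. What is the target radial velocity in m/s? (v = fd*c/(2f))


v = 41951 * 3e8 / (2 * 2000000000.0) = 3146.3 m/s

3146.3 m/s


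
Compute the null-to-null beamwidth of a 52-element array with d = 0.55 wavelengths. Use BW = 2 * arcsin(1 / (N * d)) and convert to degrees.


1/(N*d) = 1/(52*0.55) = 0.034965
BW = 2*arcsin(0.034965) = 4.0 degrees

4.0 degrees


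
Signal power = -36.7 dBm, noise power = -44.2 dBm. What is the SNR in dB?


SNR = -36.7 - (-44.2) = 7.5 dB

7.5 dB


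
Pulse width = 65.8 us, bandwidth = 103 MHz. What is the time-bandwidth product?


TBP = 65.8 * 103 = 6777.4

6777.4


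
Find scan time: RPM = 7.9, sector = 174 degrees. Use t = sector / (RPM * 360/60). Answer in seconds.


t = 174 / (7.9 * 360) * 60 = 3.67 s

3.67 s


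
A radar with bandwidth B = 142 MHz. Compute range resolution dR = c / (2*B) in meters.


dR = 3e8 / (2 * 142000000.0) = 1.06 m

1.06 m


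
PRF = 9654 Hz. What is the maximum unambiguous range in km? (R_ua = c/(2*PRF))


R_ua = 3e8 / (2 * 9654) = 15537.6 m = 15.5 km

15.5 km


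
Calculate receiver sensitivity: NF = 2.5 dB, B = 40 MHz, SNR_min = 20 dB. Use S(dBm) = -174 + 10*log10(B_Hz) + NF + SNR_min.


10*log10(40000000.0) = 76.02
S = -174 + 76.02 + 2.5 + 20 = -75.5 dBm

-75.5 dBm


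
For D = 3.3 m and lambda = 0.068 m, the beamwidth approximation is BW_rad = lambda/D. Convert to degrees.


BW_rad = 0.068 / 3.3 = 0.020606
BW_deg = 1.18 degrees

1.18 degrees


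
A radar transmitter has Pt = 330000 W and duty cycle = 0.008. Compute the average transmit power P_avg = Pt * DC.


P_avg = 330000 * 0.008 = 2640.0 W

2640.0 W


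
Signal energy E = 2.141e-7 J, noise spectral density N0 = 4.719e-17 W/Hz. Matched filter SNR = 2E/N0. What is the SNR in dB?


SNR_lin = 2 * 2.141e-7 / 4.719e-17 = 9.074e9
SNR_dB = 10*log10(9.074e9) = 99.6 dB

99.6 dB


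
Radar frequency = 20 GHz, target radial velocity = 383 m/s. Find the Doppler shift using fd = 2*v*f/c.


fd = 2 * 383 * 20000000000.0 / 3e8 = 51066.7 Hz

51066.7 Hz


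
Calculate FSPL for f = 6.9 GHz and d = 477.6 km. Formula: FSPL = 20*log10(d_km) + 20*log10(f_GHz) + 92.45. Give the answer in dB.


20*log10(477.6) = 53.58
20*log10(6.9) = 16.78
FSPL = 162.8 dB

162.8 dB


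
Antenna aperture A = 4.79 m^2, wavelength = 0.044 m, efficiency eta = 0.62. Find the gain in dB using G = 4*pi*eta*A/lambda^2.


G_linear = 4*pi*0.62*4.79/0.044^2 = 19276.66
G_dB = 10*log10(19276.66) = 42.9 dB

42.9 dB


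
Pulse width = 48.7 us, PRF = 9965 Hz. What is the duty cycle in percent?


DC = 48.7e-6 * 9965 * 100 = 48.53%

48.53%


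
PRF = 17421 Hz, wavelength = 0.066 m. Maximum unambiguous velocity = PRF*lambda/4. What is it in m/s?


V_ua = 17421 * 0.066 / 4 = 287.4 m/s

287.4 m/s


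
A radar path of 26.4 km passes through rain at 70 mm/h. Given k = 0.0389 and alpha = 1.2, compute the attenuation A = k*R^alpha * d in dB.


gamma = 0.0389 * 70^1.2 = 6.368941 dB/km
A = 6.368941 * 26.4 = 168.14 dB

168.14 dB


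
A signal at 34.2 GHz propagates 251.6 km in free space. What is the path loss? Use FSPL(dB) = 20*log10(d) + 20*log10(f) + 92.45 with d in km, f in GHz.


20*log10(251.6) = 48.01
20*log10(34.2) = 30.68
FSPL = 171.1 dB

171.1 dB


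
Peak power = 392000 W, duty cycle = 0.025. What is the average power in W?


P_avg = 392000 * 0.025 = 9800.0 W

9800.0 W


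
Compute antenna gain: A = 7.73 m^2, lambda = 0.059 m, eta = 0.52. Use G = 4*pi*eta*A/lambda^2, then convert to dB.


G_linear = 4*pi*0.52*7.73/0.059^2 = 14510.71
G_dB = 10*log10(14510.71) = 41.6 dB

41.6 dB


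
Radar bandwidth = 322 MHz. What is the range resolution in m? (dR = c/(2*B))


dR = 3e8 / (2 * 322000000.0) = 0.47 m

0.47 m


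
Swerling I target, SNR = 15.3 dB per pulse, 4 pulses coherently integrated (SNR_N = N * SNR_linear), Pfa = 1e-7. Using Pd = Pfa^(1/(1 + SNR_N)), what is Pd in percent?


SNR_lin = 10^(15.3/10) = 33.88442
SNR_N = 4 * 33.88442 = 135.53768
1/(1 + SNR_N) = 1/136.53768 = 0.007324
Pd = (1e-7)^0.007324 = 0.88865
Pd = 88.9%

88.9%


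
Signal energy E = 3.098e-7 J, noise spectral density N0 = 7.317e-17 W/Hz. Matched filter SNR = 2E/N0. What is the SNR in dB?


SNR_lin = 2 * 3.098e-7 / 7.317e-17 = 8.468e9
SNR_dB = 10*log10(8.468e9) = 99.3 dB

99.3 dB


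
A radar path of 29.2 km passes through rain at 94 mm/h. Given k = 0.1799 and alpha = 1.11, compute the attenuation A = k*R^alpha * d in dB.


gamma = 0.1799 * 94^1.11 = 27.874243 dB/km
A = 27.874243 * 29.2 = 813.93 dB

813.93 dB


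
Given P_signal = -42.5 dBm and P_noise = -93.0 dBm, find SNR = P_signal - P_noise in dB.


SNR = -42.5 - (-93.0) = 50.5 dB

50.5 dB


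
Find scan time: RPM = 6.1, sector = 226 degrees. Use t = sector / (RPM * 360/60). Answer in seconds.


t = 226 / (6.1 * 360) * 60 = 6.17 s

6.17 s


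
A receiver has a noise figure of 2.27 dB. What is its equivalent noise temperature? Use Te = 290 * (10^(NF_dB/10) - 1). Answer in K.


NF_lin = 10^(2.27/10) = 1.686553
Te = 290 * (1.686553 - 1) = 199.1 K

199.1 K


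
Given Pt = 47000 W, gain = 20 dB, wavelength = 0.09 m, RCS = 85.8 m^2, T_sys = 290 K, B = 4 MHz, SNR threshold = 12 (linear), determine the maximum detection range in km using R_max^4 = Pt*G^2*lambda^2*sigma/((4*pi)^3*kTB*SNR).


G_lin = 10^(20/10) = 100.0
R^4 = 47000 * 100.0^2 * 0.09^2 * 85.8 / ((4*pi)^3 * 1.38e-23 * 290 * 4000000.0 * 12)
R^4 = 8.56884e17 m^4
R_max = (8.56884e17)^(1/4) = 30425.0 m = 30.4 km

30.4 km


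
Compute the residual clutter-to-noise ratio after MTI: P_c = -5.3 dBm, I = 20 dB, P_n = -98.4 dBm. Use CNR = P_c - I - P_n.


CNR = -5.3 - 20 - (-98.4) = 73.1 dB

73.1 dB


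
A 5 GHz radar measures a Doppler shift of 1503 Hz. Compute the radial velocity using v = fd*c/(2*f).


v = 1503 * 3e8 / (2 * 5000000000.0) = 45.1 m/s

45.1 m/s


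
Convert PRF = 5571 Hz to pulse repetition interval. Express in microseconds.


PRI = 1/5571 = 0.000179501 s = 179.5 us

179.5 us


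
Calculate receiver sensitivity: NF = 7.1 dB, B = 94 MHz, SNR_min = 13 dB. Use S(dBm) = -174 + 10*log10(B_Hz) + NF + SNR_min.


10*log10(94000000.0) = 79.73
S = -174 + 79.73 + 7.1 + 13 = -74.2 dBm

-74.2 dBm


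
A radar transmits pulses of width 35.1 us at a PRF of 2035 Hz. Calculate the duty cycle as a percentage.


DC = 35.1e-6 * 2035 * 100 = 7.14%

7.14%


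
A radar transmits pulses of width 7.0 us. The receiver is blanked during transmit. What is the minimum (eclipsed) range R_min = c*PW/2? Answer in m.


R_min = 3e8 * 7.0e-6 / 2 = 1050.0 m

1050.0 m


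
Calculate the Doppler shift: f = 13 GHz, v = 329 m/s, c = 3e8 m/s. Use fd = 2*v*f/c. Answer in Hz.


fd = 2 * 329 * 13000000000.0 / 3e8 = 28513.3 Hz

28513.3 Hz


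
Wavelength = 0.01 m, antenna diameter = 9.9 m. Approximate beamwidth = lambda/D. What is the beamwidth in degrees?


BW_rad = 0.01 / 9.9 = 0.00101
BW_deg = 0.06 degrees

0.06 degrees


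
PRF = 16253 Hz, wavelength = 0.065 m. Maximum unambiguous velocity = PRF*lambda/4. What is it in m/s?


V_ua = 16253 * 0.065 / 4 = 264.1 m/s

264.1 m/s


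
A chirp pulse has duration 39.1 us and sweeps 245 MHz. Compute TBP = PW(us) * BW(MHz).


TBP = 39.1 * 245 = 9579.5

9579.5


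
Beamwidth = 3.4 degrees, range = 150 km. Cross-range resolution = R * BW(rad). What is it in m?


BW_rad = 0.059341195
CR = 150000 * 0.059341195 = 8901.2 m

8901.2 m


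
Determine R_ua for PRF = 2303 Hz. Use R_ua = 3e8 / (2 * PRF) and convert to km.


R_ua = 3e8 / (2 * 2303) = 65132.4 m = 65.1 km

65.1 km


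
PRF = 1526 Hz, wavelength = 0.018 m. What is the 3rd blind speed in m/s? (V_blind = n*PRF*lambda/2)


V_blind = 3 * 1526 * 0.018 / 2 = 41.2 m/s

41.2 m/s


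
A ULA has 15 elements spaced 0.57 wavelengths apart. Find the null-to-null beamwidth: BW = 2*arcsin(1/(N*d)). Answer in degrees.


1/(N*d) = 1/(15*0.57) = 0.116959
BW = 2*arcsin(0.116959) = 13.4 degrees

13.4 degrees


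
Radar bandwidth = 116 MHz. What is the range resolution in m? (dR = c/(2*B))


dR = 3e8 / (2 * 116000000.0) = 1.29 m

1.29 m


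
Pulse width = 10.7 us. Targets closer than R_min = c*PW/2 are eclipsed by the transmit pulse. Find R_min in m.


R_min = 3e8 * 10.7e-6 / 2 = 1605.0 m

1605.0 m


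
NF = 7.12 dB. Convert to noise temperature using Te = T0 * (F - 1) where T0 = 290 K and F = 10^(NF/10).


NF_lin = 10^(7.12/10) = 5.152286
Te = 290 * (5.152286 - 1) = 1204.2 K

1204.2 K


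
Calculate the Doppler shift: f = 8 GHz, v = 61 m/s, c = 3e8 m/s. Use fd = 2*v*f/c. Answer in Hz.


fd = 2 * 61 * 8000000000.0 / 3e8 = 3253.3 Hz

3253.3 Hz


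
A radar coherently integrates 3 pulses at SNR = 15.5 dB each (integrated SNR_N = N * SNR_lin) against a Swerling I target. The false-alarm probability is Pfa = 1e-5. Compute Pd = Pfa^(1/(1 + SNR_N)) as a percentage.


SNR_lin = 10^(15.5/10) = 35.48134
SNR_N = 3 * 35.48134 = 106.44402
1/(1 + SNR_N) = 1/107.44402 = 0.0093072
Pd = (1e-5)^0.0093072 = 0.89839
Pd = 89.8%

89.8%


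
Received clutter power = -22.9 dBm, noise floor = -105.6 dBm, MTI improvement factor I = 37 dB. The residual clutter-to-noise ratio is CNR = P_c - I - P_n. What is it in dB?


CNR = -22.9 - 37 - (-105.6) = 45.7 dB

45.7 dB


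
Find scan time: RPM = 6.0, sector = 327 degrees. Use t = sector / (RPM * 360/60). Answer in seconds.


t = 327 / (6.0 * 360) * 60 = 9.08 s

9.08 s


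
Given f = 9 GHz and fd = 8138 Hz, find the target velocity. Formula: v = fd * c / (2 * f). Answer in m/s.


v = 8138 * 3e8 / (2 * 9000000000.0) = 135.6 m/s

135.6 m/s


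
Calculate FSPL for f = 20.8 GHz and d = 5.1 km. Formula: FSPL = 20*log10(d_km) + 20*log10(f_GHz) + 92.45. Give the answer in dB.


20*log10(5.1) = 14.15
20*log10(20.8) = 26.36
FSPL = 133.0 dB

133.0 dB


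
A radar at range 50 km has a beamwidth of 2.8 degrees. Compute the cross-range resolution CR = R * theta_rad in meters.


BW_rad = 0.048869219
CR = 50000 * 0.048869219 = 2443.5 m

2443.5 m


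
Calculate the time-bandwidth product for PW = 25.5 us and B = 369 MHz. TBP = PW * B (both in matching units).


TBP = 25.5 * 369 = 9409.5

9409.5


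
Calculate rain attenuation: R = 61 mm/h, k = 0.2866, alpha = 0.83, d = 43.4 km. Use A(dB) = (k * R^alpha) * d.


gamma = 0.2866 * 61^0.83 = 8.691604 dB/km
A = 8.691604 * 43.4 = 377.22 dB

377.22 dB


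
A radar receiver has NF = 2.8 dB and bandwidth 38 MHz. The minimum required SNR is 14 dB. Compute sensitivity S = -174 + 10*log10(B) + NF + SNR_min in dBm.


10*log10(38000000.0) = 75.8
S = -174 + 75.8 + 2.8 + 14 = -81.4 dBm

-81.4 dBm


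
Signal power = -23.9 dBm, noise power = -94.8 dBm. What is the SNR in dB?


SNR = -23.9 - (-94.8) = 70.9 dB

70.9 dB


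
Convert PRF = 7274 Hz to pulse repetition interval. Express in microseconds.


PRI = 1/7274 = 0.0001374759 s = 137.5 us

137.5 us


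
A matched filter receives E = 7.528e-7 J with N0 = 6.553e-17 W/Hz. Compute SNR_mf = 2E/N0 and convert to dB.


SNR_lin = 2 * 7.528e-7 / 6.553e-17 = 2.298e10
SNR_dB = 10*log10(2.298e10) = 103.6 dB

103.6 dB


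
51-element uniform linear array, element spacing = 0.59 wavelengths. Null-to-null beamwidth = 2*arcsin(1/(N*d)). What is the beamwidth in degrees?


1/(N*d) = 1/(51*0.59) = 0.033234
BW = 2*arcsin(0.033234) = 3.8 degrees

3.8 degrees


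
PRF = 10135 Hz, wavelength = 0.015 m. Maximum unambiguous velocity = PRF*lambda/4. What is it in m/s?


V_ua = 10135 * 0.015 / 4 = 38.0 m/s

38.0 m/s


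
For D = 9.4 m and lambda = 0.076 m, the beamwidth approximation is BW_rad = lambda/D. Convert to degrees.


BW_rad = 0.076 / 9.4 = 0.008085
BW_deg = 0.46 degrees

0.46 degrees


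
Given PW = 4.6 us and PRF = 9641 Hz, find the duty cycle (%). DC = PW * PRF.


DC = 4.6e-6 * 9641 * 100 = 4.43%

4.43%


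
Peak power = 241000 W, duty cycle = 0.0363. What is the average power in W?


P_avg = 241000 * 0.0363 = 8748.3 W

8748.3 W


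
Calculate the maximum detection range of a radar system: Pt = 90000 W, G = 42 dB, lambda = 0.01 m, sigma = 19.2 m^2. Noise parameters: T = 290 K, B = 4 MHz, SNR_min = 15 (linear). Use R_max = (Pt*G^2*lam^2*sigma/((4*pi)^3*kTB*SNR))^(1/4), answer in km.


G_lin = 10^(42/10) = 15848.931925
R^4 = 90000 * 15848.931925^2 * 0.01^2 * 19.2 / ((4*pi)^3 * 1.38e-23 * 290 * 4000000.0 * 15)
R^4 = 9.10932e19 m^4
R_max = (9.10932e19)^(1/4) = 97694.8 m = 97.7 km

97.7 km


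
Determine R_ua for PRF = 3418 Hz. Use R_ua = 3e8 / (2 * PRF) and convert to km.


R_ua = 3e8 / (2 * 3418) = 43885.3 m = 43.9 km

43.9 km


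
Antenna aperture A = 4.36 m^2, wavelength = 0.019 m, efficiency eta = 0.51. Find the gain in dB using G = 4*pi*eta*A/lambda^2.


G_linear = 4*pi*0.51*4.36/0.019^2 = 77403.27
G_dB = 10*log10(77403.27) = 48.9 dB

48.9 dB


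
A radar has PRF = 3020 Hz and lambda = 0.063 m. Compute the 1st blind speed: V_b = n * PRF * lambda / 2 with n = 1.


V_blind = 1 * 3020 * 0.063 / 2 = 95.1 m/s

95.1 m/s


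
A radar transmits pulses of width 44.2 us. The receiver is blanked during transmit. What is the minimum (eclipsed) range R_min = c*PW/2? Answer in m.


R_min = 3e8 * 44.2e-6 / 2 = 6630.0 m

6630.0 m


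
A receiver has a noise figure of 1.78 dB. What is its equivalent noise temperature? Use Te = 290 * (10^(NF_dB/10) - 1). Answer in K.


NF_lin = 10^(1.78/10) = 1.506607
Te = 290 * (1.506607 - 1) = 146.9 K

146.9 K


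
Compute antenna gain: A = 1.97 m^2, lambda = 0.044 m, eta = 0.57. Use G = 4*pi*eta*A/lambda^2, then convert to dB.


G_linear = 4*pi*0.57*1.97/0.044^2 = 7288.62
G_dB = 10*log10(7288.62) = 38.6 dB

38.6 dB


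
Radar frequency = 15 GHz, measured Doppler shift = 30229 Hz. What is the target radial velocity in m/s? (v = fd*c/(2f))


v = 30229 * 3e8 / (2 * 15000000000.0) = 302.3 m/s

302.3 m/s


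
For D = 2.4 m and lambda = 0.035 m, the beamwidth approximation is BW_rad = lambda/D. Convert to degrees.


BW_rad = 0.035 / 2.4 = 0.014583
BW_deg = 0.84 degrees

0.84 degrees


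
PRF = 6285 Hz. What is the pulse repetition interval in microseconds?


PRI = 1/6285 = 0.000159109 s = 159.1 us

159.1 us


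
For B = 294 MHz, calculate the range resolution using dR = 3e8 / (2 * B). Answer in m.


dR = 3e8 / (2 * 294000000.0) = 0.51 m

0.51 m


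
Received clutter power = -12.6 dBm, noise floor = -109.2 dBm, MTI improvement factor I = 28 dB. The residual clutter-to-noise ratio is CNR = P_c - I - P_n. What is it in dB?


CNR = -12.6 - 28 - (-109.2) = 68.6 dB

68.6 dB


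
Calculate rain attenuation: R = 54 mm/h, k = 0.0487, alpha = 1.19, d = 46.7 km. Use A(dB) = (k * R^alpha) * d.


gamma = 0.0487 * 54^1.19 = 5.611481 dB/km
A = 5.611481 * 46.7 = 262.06 dB

262.06 dB


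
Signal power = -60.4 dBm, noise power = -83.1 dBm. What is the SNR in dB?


SNR = -60.4 - (-83.1) = 22.7 dB

22.7 dB


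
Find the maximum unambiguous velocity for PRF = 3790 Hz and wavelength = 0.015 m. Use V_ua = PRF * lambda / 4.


V_ua = 3790 * 0.015 / 4 = 14.2 m/s

14.2 m/s


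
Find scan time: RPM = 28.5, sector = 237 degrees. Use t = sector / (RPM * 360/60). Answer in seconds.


t = 237 / (28.5 * 360) * 60 = 1.39 s

1.39 s


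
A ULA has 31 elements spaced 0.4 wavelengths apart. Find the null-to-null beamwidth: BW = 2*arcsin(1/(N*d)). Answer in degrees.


1/(N*d) = 1/(31*0.4) = 0.080645
BW = 2*arcsin(0.080645) = 9.3 degrees

9.3 degrees


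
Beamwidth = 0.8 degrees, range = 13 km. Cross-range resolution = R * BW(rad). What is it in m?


BW_rad = 0.013962634
CR = 13000 * 0.013962634 = 181.5 m

181.5 m


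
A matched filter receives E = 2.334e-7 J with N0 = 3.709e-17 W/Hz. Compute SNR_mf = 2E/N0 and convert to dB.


SNR_lin = 2 * 2.334e-7 / 3.709e-17 = 1.259e10
SNR_dB = 10*log10(1.259e10) = 101.0 dB

101.0 dB


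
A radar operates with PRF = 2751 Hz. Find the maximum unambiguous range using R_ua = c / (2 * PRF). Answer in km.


R_ua = 3e8 / (2 * 2751) = 54525.6 m = 54.5 km

54.5 km


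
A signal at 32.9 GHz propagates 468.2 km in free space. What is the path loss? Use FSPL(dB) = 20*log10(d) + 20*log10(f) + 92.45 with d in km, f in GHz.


20*log10(468.2) = 53.41
20*log10(32.9) = 30.34
FSPL = 176.2 dB

176.2 dB


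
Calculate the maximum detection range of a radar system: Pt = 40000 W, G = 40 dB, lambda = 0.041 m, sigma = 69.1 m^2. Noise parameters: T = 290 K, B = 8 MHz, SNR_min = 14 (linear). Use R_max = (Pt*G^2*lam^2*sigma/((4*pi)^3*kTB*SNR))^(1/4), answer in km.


G_lin = 10^(40/10) = 10000.0
R^4 = 40000 * 10000.0^2 * 0.041^2 * 69.1 / ((4*pi)^3 * 1.38e-23 * 290 * 8000000.0 * 14)
R^4 = 5.22373e20 m^4
R_max = (5.22373e20)^(1/4) = 151180.3 m = 151.2 km

151.2 km


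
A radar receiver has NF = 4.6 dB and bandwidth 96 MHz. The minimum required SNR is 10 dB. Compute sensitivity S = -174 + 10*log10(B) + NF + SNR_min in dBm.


10*log10(96000000.0) = 79.82
S = -174 + 79.82 + 4.6 + 10 = -79.6 dBm

-79.6 dBm


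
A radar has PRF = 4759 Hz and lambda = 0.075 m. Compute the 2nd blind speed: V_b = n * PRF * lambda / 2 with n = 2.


V_blind = 2 * 4759 * 0.075 / 2 = 356.9 m/s

356.9 m/s


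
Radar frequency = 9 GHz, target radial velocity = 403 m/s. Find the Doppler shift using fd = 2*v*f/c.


fd = 2 * 403 * 9000000000.0 / 3e8 = 24180.0 Hz

24180.0 Hz


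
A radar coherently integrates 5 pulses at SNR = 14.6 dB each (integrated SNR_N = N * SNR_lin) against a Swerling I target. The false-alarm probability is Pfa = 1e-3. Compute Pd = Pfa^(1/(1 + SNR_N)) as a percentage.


SNR_lin = 10^(14.6/10) = 28.84032
SNR_N = 5 * 28.84032 = 144.2016
1/(1 + SNR_N) = 1/145.2016 = 0.006887
Pd = (1e-3)^0.006887 = 0.95354
Pd = 95.4%

95.4%


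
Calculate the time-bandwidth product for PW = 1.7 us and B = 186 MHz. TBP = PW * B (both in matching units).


TBP = 1.7 * 186 = 316.2

316.2


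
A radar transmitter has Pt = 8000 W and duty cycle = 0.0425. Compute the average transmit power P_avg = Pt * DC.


P_avg = 8000 * 0.0425 = 340.0 W

340.0 W


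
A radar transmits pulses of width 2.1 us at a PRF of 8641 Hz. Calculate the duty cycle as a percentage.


DC = 2.1e-6 * 8641 * 100 = 1.81%

1.81%


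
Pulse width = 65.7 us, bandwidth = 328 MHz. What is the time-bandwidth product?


TBP = 65.7 * 328 = 21549.6

21549.6


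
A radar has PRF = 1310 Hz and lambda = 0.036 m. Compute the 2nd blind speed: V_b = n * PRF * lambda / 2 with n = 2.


V_blind = 2 * 1310 * 0.036 / 2 = 47.2 m/s

47.2 m/s


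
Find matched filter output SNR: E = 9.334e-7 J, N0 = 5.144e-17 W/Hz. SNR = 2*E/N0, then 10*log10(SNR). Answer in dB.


SNR_lin = 2 * 9.334e-7 / 5.144e-17 = 3.629e10
SNR_dB = 10*log10(3.629e10) = 105.6 dB

105.6 dB


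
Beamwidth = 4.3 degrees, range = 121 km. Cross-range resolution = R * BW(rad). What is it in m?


BW_rad = 0.075049158
CR = 121000 * 0.075049158 = 9080.9 m

9080.9 m


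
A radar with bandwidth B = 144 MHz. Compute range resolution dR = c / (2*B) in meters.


dR = 3e8 / (2 * 144000000.0) = 1.04 m

1.04 m


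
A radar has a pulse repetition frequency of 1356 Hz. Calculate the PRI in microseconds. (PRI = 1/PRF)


PRI = 1/1356 = 0.0007374631 s = 737.5 us

737.5 us


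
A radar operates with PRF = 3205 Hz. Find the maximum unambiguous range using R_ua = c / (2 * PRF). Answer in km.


R_ua = 3e8 / (2 * 3205) = 46801.9 m = 46.8 km

46.8 km


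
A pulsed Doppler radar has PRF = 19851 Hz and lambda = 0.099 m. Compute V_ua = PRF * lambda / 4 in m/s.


V_ua = 19851 * 0.099 / 4 = 491.3 m/s

491.3 m/s


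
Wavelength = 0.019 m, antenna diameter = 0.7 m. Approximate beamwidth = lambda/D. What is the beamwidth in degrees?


BW_rad = 0.019 / 0.7 = 0.027143
BW_deg = 1.56 degrees

1.56 degrees


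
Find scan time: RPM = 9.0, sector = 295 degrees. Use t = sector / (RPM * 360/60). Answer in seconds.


t = 295 / (9.0 * 360) * 60 = 5.46 s

5.46 s


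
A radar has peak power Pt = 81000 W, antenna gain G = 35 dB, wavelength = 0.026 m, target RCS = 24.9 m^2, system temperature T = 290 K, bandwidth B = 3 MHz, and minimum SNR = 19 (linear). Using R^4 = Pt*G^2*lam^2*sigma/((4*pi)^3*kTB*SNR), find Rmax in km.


G_lin = 10^(35/10) = 3162.27766
R^4 = 81000 * 3162.27766^2 * 0.026^2 * 24.9 / ((4*pi)^3 * 1.38e-23 * 290 * 3000000.0 * 19)
R^4 = 3.01196e19 m^4
R_max = (3.01196e19)^(1/4) = 74081.9 m = 74.1 km

74.1 km


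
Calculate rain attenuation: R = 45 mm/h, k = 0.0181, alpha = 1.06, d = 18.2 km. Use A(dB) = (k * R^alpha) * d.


gamma = 0.0181 * 45^1.06 = 1.023491 dB/km
A = 1.023491 * 18.2 = 18.63 dB

18.63 dB


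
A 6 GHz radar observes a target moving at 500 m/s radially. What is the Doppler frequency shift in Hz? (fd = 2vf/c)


fd = 2 * 500 * 6000000000.0 / 3e8 = 20000.0 Hz

20000.0 Hz


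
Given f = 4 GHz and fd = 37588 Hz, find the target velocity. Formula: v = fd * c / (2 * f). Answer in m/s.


v = 37588 * 3e8 / (2 * 4000000000.0) = 1409.6 m/s

1409.6 m/s


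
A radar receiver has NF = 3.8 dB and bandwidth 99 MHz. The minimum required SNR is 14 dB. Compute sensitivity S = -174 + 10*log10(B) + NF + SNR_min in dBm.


10*log10(99000000.0) = 79.96
S = -174 + 79.96 + 3.8 + 14 = -76.2 dBm

-76.2 dBm


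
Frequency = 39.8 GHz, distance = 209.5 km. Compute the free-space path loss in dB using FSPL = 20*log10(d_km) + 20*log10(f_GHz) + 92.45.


20*log10(209.5) = 46.42
20*log10(39.8) = 32.0
FSPL = 170.9 dB

170.9 dB


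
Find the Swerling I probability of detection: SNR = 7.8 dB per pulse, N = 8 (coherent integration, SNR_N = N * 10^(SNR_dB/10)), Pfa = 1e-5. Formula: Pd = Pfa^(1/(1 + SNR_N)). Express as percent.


SNR_lin = 10^(7.8/10) = 6.0256
SNR_N = 8 * 6.0256 = 48.2048
1/(1 + SNR_N) = 1/49.2048 = 0.0203232
Pd = (1e-5)^0.0203232 = 0.79138
Pd = 79.1%

79.1%


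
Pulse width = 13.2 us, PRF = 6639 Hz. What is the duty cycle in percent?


DC = 13.2e-6 * 6639 * 100 = 8.76%

8.76%


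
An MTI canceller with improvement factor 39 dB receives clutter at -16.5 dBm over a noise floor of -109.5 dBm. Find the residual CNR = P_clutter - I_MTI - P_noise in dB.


CNR = -16.5 - 39 - (-109.5) = 54.0 dB

54.0 dB


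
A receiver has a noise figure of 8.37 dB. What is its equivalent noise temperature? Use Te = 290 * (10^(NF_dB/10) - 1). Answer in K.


NF_lin = 10^(8.37/10) = 6.870684
Te = 290 * (6.870684 - 1) = 1702.5 K

1702.5 K


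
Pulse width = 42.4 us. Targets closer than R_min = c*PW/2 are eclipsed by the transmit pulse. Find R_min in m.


R_min = 3e8 * 42.4e-6 / 2 = 6360.0 m

6360.0 m


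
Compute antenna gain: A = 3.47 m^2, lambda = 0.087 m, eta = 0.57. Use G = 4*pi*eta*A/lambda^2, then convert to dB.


G_linear = 4*pi*0.57*3.47/0.087^2 = 3283.79
G_dB = 10*log10(3283.79) = 35.2 dB

35.2 dB


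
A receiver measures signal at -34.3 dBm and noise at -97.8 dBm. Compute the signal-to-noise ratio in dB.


SNR = -34.3 - (-97.8) = 63.5 dB

63.5 dB


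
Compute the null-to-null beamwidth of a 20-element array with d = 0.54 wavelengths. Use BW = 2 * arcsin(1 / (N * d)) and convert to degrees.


1/(N*d) = 1/(20*0.54) = 0.092593
BW = 2*arcsin(0.092593) = 10.6 degrees

10.6 degrees


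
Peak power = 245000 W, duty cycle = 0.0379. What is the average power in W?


P_avg = 245000 * 0.0379 = 9285.5 W

9285.5 W


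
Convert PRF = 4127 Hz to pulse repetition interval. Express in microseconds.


PRI = 1/4127 = 0.0002423068 s = 242.3 us

242.3 us


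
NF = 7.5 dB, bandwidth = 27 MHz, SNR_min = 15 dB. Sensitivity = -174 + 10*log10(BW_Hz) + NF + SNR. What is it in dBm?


10*log10(27000000.0) = 74.31
S = -174 + 74.31 + 7.5 + 15 = -77.2 dBm

-77.2 dBm


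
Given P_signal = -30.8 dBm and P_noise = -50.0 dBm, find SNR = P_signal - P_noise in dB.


SNR = -30.8 - (-50.0) = 19.2 dB

19.2 dB


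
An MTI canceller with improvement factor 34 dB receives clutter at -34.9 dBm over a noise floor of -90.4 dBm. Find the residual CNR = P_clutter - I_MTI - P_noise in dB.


CNR = -34.9 - 34 - (-90.4) = 21.5 dB

21.5 dB


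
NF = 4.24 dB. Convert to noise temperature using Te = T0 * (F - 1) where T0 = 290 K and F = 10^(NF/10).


NF_lin = 10^(4.24/10) = 2.654606
Te = 290 * (2.654606 - 1) = 479.8 K

479.8 K


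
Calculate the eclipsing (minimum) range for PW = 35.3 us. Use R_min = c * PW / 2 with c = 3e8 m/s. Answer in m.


R_min = 3e8 * 35.3e-6 / 2 = 5295.0 m

5295.0 m


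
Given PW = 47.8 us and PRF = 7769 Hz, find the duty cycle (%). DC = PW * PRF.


DC = 47.8e-6 * 7769 * 100 = 37.14%

37.14%


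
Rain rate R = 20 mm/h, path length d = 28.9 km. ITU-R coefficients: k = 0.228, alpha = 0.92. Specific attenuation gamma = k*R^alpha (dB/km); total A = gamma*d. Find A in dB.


gamma = 0.228 * 20^0.92 = 3.588248 dB/km
A = 3.588248 * 28.9 = 103.7 dB

103.7 dB


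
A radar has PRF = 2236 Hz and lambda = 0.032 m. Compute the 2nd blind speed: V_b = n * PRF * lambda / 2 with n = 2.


V_blind = 2 * 2236 * 0.032 / 2 = 71.6 m/s

71.6 m/s


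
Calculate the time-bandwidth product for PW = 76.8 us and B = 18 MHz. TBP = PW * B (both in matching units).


TBP = 76.8 * 18 = 1382.4

1382.4


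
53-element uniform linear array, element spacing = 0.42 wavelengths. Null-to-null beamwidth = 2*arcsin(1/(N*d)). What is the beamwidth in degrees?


1/(N*d) = 1/(53*0.42) = 0.044924
BW = 2*arcsin(0.044924) = 5.1 degrees

5.1 degrees


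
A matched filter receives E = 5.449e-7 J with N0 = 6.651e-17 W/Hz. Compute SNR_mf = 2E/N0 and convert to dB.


SNR_lin = 2 * 5.449e-7 / 6.651e-17 = 1.639e10
SNR_dB = 10*log10(1.639e10) = 102.1 dB

102.1 dB


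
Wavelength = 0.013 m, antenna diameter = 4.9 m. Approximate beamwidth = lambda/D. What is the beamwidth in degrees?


BW_rad = 0.013 / 4.9 = 0.002653
BW_deg = 0.15 degrees

0.15 degrees


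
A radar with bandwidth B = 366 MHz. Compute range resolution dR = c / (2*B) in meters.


dR = 3e8 / (2 * 366000000.0) = 0.41 m

0.41 m


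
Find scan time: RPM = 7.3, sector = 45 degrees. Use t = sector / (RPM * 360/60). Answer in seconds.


t = 45 / (7.3 * 360) * 60 = 1.03 s

1.03 s


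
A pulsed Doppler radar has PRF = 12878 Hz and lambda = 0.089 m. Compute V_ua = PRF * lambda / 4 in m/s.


V_ua = 12878 * 0.089 / 4 = 286.5 m/s

286.5 m/s


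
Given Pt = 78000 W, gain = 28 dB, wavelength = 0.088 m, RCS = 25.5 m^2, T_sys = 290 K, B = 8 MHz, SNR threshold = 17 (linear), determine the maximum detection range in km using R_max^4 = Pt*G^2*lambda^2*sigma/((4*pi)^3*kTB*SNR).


G_lin = 10^(28/10) = 630.957344
R^4 = 78000 * 630.957344^2 * 0.088^2 * 25.5 / ((4*pi)^3 * 1.38e-23 * 290 * 8000000.0 * 17)
R^4 = 5.67747e18 m^4
R_max = (5.67747e18)^(1/4) = 48813.4 m = 48.8 km

48.8 km
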